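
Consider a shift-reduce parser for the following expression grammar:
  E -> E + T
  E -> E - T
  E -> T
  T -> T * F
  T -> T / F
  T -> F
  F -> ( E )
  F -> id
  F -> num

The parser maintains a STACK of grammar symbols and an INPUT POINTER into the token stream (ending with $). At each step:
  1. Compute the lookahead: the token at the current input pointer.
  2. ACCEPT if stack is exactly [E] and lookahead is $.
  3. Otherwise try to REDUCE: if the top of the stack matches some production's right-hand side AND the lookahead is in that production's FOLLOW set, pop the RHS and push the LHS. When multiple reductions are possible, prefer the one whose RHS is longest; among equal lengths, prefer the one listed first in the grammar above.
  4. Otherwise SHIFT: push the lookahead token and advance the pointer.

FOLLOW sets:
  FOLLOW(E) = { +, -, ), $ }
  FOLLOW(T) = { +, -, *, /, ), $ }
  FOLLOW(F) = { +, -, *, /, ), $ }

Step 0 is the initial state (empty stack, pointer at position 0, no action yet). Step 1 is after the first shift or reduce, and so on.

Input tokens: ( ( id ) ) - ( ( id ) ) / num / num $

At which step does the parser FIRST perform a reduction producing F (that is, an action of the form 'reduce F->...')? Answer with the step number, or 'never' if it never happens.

Answer: 4

Derivation:
Step 1: shift (. Stack=[(] ptr=1 lookahead=( remaining=[( id ) ) - ( ( id ) ) / num / num $]
Step 2: shift (. Stack=[( (] ptr=2 lookahead=id remaining=[id ) ) - ( ( id ) ) / num / num $]
Step 3: shift id. Stack=[( ( id] ptr=3 lookahead=) remaining=[) ) - ( ( id ) ) / num / num $]
Step 4: reduce F->id. Stack=[( ( F] ptr=3 lookahead=) remaining=[) ) - ( ( id ) ) / num / num $]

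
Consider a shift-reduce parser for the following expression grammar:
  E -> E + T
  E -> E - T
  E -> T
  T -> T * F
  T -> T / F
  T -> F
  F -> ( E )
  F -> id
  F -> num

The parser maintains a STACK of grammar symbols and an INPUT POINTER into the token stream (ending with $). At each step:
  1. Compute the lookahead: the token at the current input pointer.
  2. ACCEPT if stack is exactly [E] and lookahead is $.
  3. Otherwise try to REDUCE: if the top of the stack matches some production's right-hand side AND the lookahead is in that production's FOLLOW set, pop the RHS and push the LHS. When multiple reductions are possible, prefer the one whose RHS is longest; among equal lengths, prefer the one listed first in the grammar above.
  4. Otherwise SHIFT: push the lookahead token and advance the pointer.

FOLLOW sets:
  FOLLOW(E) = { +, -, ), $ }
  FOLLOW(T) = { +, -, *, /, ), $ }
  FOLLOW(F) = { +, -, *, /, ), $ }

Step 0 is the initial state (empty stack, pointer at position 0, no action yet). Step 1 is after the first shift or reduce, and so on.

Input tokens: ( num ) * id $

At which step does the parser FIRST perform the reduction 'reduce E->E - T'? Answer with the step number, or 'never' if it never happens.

Step 1: shift (. Stack=[(] ptr=1 lookahead=num remaining=[num ) * id $]
Step 2: shift num. Stack=[( num] ptr=2 lookahead=) remaining=[) * id $]
Step 3: reduce F->num. Stack=[( F] ptr=2 lookahead=) remaining=[) * id $]
Step 4: reduce T->F. Stack=[( T] ptr=2 lookahead=) remaining=[) * id $]
Step 5: reduce E->T. Stack=[( E] ptr=2 lookahead=) remaining=[) * id $]
Step 6: shift ). Stack=[( E )] ptr=3 lookahead=* remaining=[* id $]
Step 7: reduce F->( E ). Stack=[F] ptr=3 lookahead=* remaining=[* id $]
Step 8: reduce T->F. Stack=[T] ptr=3 lookahead=* remaining=[* id $]
Step 9: shift *. Stack=[T *] ptr=4 lookahead=id remaining=[id $]
Step 10: shift id. Stack=[T * id] ptr=5 lookahead=$ remaining=[$]
Step 11: reduce F->id. Stack=[T * F] ptr=5 lookahead=$ remaining=[$]
Step 12: reduce T->T * F. Stack=[T] ptr=5 lookahead=$ remaining=[$]
Step 13: reduce E->T. Stack=[E] ptr=5 lookahead=$ remaining=[$]
Step 14: accept. Stack=[E] ptr=5 lookahead=$ remaining=[$]

Answer: never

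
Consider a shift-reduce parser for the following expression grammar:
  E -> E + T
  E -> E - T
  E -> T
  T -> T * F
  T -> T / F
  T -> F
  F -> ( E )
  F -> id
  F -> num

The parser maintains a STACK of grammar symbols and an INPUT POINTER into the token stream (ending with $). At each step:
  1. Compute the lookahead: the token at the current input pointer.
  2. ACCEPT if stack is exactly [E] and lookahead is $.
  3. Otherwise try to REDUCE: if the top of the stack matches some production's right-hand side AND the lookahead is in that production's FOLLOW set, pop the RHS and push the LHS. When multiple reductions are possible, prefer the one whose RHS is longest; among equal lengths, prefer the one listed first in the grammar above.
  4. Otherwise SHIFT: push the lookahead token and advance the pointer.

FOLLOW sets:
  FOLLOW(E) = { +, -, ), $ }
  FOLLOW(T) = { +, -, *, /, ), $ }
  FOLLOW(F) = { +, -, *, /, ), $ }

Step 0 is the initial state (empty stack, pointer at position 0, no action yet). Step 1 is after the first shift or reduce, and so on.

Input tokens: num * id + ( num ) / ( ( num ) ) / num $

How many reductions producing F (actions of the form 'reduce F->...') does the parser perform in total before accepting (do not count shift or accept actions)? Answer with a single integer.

Answer: 8

Derivation:
Step 1: shift num. Stack=[num] ptr=1 lookahead=* remaining=[* id + ( num ) / ( ( num ) ) / num $]
Step 2: reduce F->num. Stack=[F] ptr=1 lookahead=* remaining=[* id + ( num ) / ( ( num ) ) / num $]
Step 3: reduce T->F. Stack=[T] ptr=1 lookahead=* remaining=[* id + ( num ) / ( ( num ) ) / num $]
Step 4: shift *. Stack=[T *] ptr=2 lookahead=id remaining=[id + ( num ) / ( ( num ) ) / num $]
Step 5: shift id. Stack=[T * id] ptr=3 lookahead=+ remaining=[+ ( num ) / ( ( num ) ) / num $]
Step 6: reduce F->id. Stack=[T * F] ptr=3 lookahead=+ remaining=[+ ( num ) / ( ( num ) ) / num $]
Step 7: reduce T->T * F. Stack=[T] ptr=3 lookahead=+ remaining=[+ ( num ) / ( ( num ) ) / num $]
Step 8: reduce E->T. Stack=[E] ptr=3 lookahead=+ remaining=[+ ( num ) / ( ( num ) ) / num $]
Step 9: shift +. Stack=[E +] ptr=4 lookahead=( remaining=[( num ) / ( ( num ) ) / num $]
Step 10: shift (. Stack=[E + (] ptr=5 lookahead=num remaining=[num ) / ( ( num ) ) / num $]
Step 11: shift num. Stack=[E + ( num] ptr=6 lookahead=) remaining=[) / ( ( num ) ) / num $]
Step 12: reduce F->num. Stack=[E + ( F] ptr=6 lookahead=) remaining=[) / ( ( num ) ) / num $]
Step 13: reduce T->F. Stack=[E + ( T] ptr=6 lookahead=) remaining=[) / ( ( num ) ) / num $]
Step 14: reduce E->T. Stack=[E + ( E] ptr=6 lookahead=) remaining=[) / ( ( num ) ) / num $]
Step 15: shift ). Stack=[E + ( E )] ptr=7 lookahead=/ remaining=[/ ( ( num ) ) / num $]
Step 16: reduce F->( E ). Stack=[E + F] ptr=7 lookahead=/ remaining=[/ ( ( num ) ) / num $]
Step 17: reduce T->F. Stack=[E + T] ptr=7 lookahead=/ remaining=[/ ( ( num ) ) / num $]
Step 18: shift /. Stack=[E + T /] ptr=8 lookahead=( remaining=[( ( num ) ) / num $]
Step 19: shift (. Stack=[E + T / (] ptr=9 lookahead=( remaining=[( num ) ) / num $]
Step 20: shift (. Stack=[E + T / ( (] ptr=10 lookahead=num remaining=[num ) ) / num $]
Step 21: shift num. Stack=[E + T / ( ( num] ptr=11 lookahead=) remaining=[) ) / num $]
Step 22: reduce F->num. Stack=[E + T / ( ( F] ptr=11 lookahead=) remaining=[) ) / num $]
Step 23: reduce T->F. Stack=[E + T / ( ( T] ptr=11 lookahead=) remaining=[) ) / num $]
Step 24: reduce E->T. Stack=[E + T / ( ( E] ptr=11 lookahead=) remaining=[) ) / num $]
Step 25: shift ). Stack=[E + T / ( ( E )] ptr=12 lookahead=) remaining=[) / num $]
Step 26: reduce F->( E ). Stack=[E + T / ( F] ptr=12 lookahead=) remaining=[) / num $]
Step 27: reduce T->F. Stack=[E + T / ( T] ptr=12 lookahead=) remaining=[) / num $]
Step 28: reduce E->T. Stack=[E + T / ( E] ptr=12 lookahead=) remaining=[) / num $]
Step 29: shift ). Stack=[E + T / ( E )] ptr=13 lookahead=/ remaining=[/ num $]
Step 30: reduce F->( E ). Stack=[E + T / F] ptr=13 lookahead=/ remaining=[/ num $]
Step 31: reduce T->T / F. Stack=[E + T] ptr=13 lookahead=/ remaining=[/ num $]
Step 32: shift /. Stack=[E + T /] ptr=14 lookahead=num remaining=[num $]
Step 33: shift num. Stack=[E + T / num] ptr=15 lookahead=$ remaining=[$]
Step 34: reduce F->num. Stack=[E + T / F] ptr=15 lookahead=$ remaining=[$]
Step 35: reduce T->T / F. Stack=[E + T] ptr=15 lookahead=$ remaining=[$]
Step 36: reduce E->E + T. Stack=[E] ptr=15 lookahead=$ remaining=[$]
Step 37: accept. Stack=[E] ptr=15 lookahead=$ remaining=[$]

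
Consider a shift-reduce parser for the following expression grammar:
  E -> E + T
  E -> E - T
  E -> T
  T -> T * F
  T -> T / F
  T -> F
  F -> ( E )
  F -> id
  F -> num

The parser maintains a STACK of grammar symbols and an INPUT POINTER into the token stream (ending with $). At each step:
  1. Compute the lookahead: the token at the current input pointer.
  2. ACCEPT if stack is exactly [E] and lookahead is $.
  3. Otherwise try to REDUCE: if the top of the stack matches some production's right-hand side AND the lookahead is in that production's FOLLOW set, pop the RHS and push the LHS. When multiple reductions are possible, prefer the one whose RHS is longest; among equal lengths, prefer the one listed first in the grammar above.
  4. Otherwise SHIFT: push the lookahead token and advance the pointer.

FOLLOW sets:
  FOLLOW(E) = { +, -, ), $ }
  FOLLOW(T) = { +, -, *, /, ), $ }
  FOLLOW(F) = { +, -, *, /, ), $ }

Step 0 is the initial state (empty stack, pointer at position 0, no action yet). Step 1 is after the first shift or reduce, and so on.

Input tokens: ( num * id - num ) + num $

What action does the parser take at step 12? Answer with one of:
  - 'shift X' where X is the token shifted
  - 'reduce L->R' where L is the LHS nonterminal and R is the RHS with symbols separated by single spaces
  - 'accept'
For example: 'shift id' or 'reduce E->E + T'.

Step 1: shift (. Stack=[(] ptr=1 lookahead=num remaining=[num * id - num ) + num $]
Step 2: shift num. Stack=[( num] ptr=2 lookahead=* remaining=[* id - num ) + num $]
Step 3: reduce F->num. Stack=[( F] ptr=2 lookahead=* remaining=[* id - num ) + num $]
Step 4: reduce T->F. Stack=[( T] ptr=2 lookahead=* remaining=[* id - num ) + num $]
Step 5: shift *. Stack=[( T *] ptr=3 lookahead=id remaining=[id - num ) + num $]
Step 6: shift id. Stack=[( T * id] ptr=4 lookahead=- remaining=[- num ) + num $]
Step 7: reduce F->id. Stack=[( T * F] ptr=4 lookahead=- remaining=[- num ) + num $]
Step 8: reduce T->T * F. Stack=[( T] ptr=4 lookahead=- remaining=[- num ) + num $]
Step 9: reduce E->T. Stack=[( E] ptr=4 lookahead=- remaining=[- num ) + num $]
Step 10: shift -. Stack=[( E -] ptr=5 lookahead=num remaining=[num ) + num $]
Step 11: shift num. Stack=[( E - num] ptr=6 lookahead=) remaining=[) + num $]
Step 12: reduce F->num. Stack=[( E - F] ptr=6 lookahead=) remaining=[) + num $]

Answer: reduce F->num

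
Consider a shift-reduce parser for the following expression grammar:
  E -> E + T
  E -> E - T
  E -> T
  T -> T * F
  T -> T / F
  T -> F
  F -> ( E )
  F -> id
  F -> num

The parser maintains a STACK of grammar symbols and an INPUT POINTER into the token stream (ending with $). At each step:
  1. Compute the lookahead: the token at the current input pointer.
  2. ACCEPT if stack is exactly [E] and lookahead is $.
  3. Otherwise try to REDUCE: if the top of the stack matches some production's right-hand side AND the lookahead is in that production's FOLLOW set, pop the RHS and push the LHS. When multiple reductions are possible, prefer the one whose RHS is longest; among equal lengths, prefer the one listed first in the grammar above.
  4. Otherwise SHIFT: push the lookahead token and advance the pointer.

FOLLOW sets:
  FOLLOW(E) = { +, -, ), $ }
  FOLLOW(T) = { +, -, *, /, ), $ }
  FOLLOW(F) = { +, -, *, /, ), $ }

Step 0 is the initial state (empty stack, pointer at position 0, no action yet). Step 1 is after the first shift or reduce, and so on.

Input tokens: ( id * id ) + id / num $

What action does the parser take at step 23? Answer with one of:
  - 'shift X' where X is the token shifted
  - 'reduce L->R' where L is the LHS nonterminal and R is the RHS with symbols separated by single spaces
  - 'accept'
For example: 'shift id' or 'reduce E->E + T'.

Answer: accept

Derivation:
Step 1: shift (. Stack=[(] ptr=1 lookahead=id remaining=[id * id ) + id / num $]
Step 2: shift id. Stack=[( id] ptr=2 lookahead=* remaining=[* id ) + id / num $]
Step 3: reduce F->id. Stack=[( F] ptr=2 lookahead=* remaining=[* id ) + id / num $]
Step 4: reduce T->F. Stack=[( T] ptr=2 lookahead=* remaining=[* id ) + id / num $]
Step 5: shift *. Stack=[( T *] ptr=3 lookahead=id remaining=[id ) + id / num $]
Step 6: shift id. Stack=[( T * id] ptr=4 lookahead=) remaining=[) + id / num $]
Step 7: reduce F->id. Stack=[( T * F] ptr=4 lookahead=) remaining=[) + id / num $]
Step 8: reduce T->T * F. Stack=[( T] ptr=4 lookahead=) remaining=[) + id / num $]
Step 9: reduce E->T. Stack=[( E] ptr=4 lookahead=) remaining=[) + id / num $]
Step 10: shift ). Stack=[( E )] ptr=5 lookahead=+ remaining=[+ id / num $]
Step 11: reduce F->( E ). Stack=[F] ptr=5 lookahead=+ remaining=[+ id / num $]
Step 12: reduce T->F. Stack=[T] ptr=5 lookahead=+ remaining=[+ id / num $]
Step 13: reduce E->T. Stack=[E] ptr=5 lookahead=+ remaining=[+ id / num $]
Step 14: shift +. Stack=[E +] ptr=6 lookahead=id remaining=[id / num $]
Step 15: shift id. Stack=[E + id] ptr=7 lookahead=/ remaining=[/ num $]
Step 16: reduce F->id. Stack=[E + F] ptr=7 lookahead=/ remaining=[/ num $]
Step 17: reduce T->F. Stack=[E + T] ptr=7 lookahead=/ remaining=[/ num $]
Step 18: shift /. Stack=[E + T /] ptr=8 lookahead=num remaining=[num $]
Step 19: shift num. Stack=[E + T / num] ptr=9 lookahead=$ remaining=[$]
Step 20: reduce F->num. Stack=[E + T / F] ptr=9 lookahead=$ remaining=[$]
Step 21: reduce T->T / F. Stack=[E + T] ptr=9 lookahead=$ remaining=[$]
Step 22: reduce E->E + T. Stack=[E] ptr=9 lookahead=$ remaining=[$]
Step 23: accept. Stack=[E] ptr=9 lookahead=$ remaining=[$]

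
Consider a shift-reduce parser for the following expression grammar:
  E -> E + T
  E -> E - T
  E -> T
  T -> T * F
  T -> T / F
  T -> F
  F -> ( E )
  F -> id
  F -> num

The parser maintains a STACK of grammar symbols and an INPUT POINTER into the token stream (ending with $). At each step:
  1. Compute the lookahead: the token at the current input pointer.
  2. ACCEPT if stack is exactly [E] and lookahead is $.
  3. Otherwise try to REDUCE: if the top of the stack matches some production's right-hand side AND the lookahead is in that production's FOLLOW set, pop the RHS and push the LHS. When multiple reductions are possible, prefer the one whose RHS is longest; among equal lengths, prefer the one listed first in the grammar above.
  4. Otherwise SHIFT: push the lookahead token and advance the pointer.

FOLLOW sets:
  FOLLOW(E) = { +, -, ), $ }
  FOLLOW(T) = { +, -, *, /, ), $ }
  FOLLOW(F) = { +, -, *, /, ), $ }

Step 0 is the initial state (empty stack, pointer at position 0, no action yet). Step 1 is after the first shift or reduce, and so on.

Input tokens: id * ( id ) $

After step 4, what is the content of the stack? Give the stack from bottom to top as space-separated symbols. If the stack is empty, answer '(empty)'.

Answer: T *

Derivation:
Step 1: shift id. Stack=[id] ptr=1 lookahead=* remaining=[* ( id ) $]
Step 2: reduce F->id. Stack=[F] ptr=1 lookahead=* remaining=[* ( id ) $]
Step 3: reduce T->F. Stack=[T] ptr=1 lookahead=* remaining=[* ( id ) $]
Step 4: shift *. Stack=[T *] ptr=2 lookahead=( remaining=[( id ) $]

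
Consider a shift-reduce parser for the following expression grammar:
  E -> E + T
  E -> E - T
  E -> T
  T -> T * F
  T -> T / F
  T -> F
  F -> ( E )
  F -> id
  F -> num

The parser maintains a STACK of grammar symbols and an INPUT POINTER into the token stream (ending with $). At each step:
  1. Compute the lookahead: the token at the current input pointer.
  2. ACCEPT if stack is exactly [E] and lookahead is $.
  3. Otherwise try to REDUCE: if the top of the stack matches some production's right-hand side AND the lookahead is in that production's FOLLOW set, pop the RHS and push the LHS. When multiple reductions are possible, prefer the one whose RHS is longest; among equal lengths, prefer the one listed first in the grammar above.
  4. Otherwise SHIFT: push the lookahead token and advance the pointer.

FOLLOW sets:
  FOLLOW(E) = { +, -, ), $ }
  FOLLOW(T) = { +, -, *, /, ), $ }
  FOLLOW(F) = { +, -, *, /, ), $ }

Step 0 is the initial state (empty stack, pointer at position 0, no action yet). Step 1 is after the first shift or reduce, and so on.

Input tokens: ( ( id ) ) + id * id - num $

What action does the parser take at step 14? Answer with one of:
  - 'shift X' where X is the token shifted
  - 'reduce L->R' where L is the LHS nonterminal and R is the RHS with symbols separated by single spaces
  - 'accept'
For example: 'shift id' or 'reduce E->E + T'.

Step 1: shift (. Stack=[(] ptr=1 lookahead=( remaining=[( id ) ) + id * id - num $]
Step 2: shift (. Stack=[( (] ptr=2 lookahead=id remaining=[id ) ) + id * id - num $]
Step 3: shift id. Stack=[( ( id] ptr=3 lookahead=) remaining=[) ) + id * id - num $]
Step 4: reduce F->id. Stack=[( ( F] ptr=3 lookahead=) remaining=[) ) + id * id - num $]
Step 5: reduce T->F. Stack=[( ( T] ptr=3 lookahead=) remaining=[) ) + id * id - num $]
Step 6: reduce E->T. Stack=[( ( E] ptr=3 lookahead=) remaining=[) ) + id * id - num $]
Step 7: shift ). Stack=[( ( E )] ptr=4 lookahead=) remaining=[) + id * id - num $]
Step 8: reduce F->( E ). Stack=[( F] ptr=4 lookahead=) remaining=[) + id * id - num $]
Step 9: reduce T->F. Stack=[( T] ptr=4 lookahead=) remaining=[) + id * id - num $]
Step 10: reduce E->T. Stack=[( E] ptr=4 lookahead=) remaining=[) + id * id - num $]
Step 11: shift ). Stack=[( E )] ptr=5 lookahead=+ remaining=[+ id * id - num $]
Step 12: reduce F->( E ). Stack=[F] ptr=5 lookahead=+ remaining=[+ id * id - num $]
Step 13: reduce T->F. Stack=[T] ptr=5 lookahead=+ remaining=[+ id * id - num $]
Step 14: reduce E->T. Stack=[E] ptr=5 lookahead=+ remaining=[+ id * id - num $]

Answer: reduce E->T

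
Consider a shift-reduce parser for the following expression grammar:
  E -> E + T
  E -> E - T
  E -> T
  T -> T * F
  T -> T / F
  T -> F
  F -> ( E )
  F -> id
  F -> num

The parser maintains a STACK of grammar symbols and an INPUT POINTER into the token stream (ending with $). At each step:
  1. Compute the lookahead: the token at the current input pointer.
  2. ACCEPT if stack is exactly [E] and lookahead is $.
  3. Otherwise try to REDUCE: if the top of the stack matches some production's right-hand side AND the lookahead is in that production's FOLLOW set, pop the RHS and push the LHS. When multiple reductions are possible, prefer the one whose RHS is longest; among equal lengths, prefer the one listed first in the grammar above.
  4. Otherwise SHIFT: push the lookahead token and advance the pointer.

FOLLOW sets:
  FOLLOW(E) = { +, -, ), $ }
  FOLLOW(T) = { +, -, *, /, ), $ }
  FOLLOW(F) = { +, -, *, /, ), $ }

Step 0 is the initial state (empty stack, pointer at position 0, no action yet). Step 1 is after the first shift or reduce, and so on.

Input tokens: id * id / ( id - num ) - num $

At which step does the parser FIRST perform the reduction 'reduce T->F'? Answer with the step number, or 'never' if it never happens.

Step 1: shift id. Stack=[id] ptr=1 lookahead=* remaining=[* id / ( id - num ) - num $]
Step 2: reduce F->id. Stack=[F] ptr=1 lookahead=* remaining=[* id / ( id - num ) - num $]
Step 3: reduce T->F. Stack=[T] ptr=1 lookahead=* remaining=[* id / ( id - num ) - num $]

Answer: 3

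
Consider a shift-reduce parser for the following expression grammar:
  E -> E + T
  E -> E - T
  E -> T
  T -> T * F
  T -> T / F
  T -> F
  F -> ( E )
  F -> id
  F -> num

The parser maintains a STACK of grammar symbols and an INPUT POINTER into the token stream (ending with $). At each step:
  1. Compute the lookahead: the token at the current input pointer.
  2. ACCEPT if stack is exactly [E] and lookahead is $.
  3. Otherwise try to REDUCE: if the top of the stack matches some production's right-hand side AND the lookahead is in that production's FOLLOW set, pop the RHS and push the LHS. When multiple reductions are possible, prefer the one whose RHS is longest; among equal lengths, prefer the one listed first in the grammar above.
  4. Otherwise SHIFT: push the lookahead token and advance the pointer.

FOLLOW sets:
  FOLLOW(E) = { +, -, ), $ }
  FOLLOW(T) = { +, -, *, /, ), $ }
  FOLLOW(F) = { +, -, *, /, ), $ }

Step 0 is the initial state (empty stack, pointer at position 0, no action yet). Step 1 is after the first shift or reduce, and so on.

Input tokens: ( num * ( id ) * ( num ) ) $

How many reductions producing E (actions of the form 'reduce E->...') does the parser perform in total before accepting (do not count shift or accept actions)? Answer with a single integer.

Answer: 4

Derivation:
Step 1: shift (. Stack=[(] ptr=1 lookahead=num remaining=[num * ( id ) * ( num ) ) $]
Step 2: shift num. Stack=[( num] ptr=2 lookahead=* remaining=[* ( id ) * ( num ) ) $]
Step 3: reduce F->num. Stack=[( F] ptr=2 lookahead=* remaining=[* ( id ) * ( num ) ) $]
Step 4: reduce T->F. Stack=[( T] ptr=2 lookahead=* remaining=[* ( id ) * ( num ) ) $]
Step 5: shift *. Stack=[( T *] ptr=3 lookahead=( remaining=[( id ) * ( num ) ) $]
Step 6: shift (. Stack=[( T * (] ptr=4 lookahead=id remaining=[id ) * ( num ) ) $]
Step 7: shift id. Stack=[( T * ( id] ptr=5 lookahead=) remaining=[) * ( num ) ) $]
Step 8: reduce F->id. Stack=[( T * ( F] ptr=5 lookahead=) remaining=[) * ( num ) ) $]
Step 9: reduce T->F. Stack=[( T * ( T] ptr=5 lookahead=) remaining=[) * ( num ) ) $]
Step 10: reduce E->T. Stack=[( T * ( E] ptr=5 lookahead=) remaining=[) * ( num ) ) $]
Step 11: shift ). Stack=[( T * ( E )] ptr=6 lookahead=* remaining=[* ( num ) ) $]
Step 12: reduce F->( E ). Stack=[( T * F] ptr=6 lookahead=* remaining=[* ( num ) ) $]
Step 13: reduce T->T * F. Stack=[( T] ptr=6 lookahead=* remaining=[* ( num ) ) $]
Step 14: shift *. Stack=[( T *] ptr=7 lookahead=( remaining=[( num ) ) $]
Step 15: shift (. Stack=[( T * (] ptr=8 lookahead=num remaining=[num ) ) $]
Step 16: shift num. Stack=[( T * ( num] ptr=9 lookahead=) remaining=[) ) $]
Step 17: reduce F->num. Stack=[( T * ( F] ptr=9 lookahead=) remaining=[) ) $]
Step 18: reduce T->F. Stack=[( T * ( T] ptr=9 lookahead=) remaining=[) ) $]
Step 19: reduce E->T. Stack=[( T * ( E] ptr=9 lookahead=) remaining=[) ) $]
Step 20: shift ). Stack=[( T * ( E )] ptr=10 lookahead=) remaining=[) $]
Step 21: reduce F->( E ). Stack=[( T * F] ptr=10 lookahead=) remaining=[) $]
Step 22: reduce T->T * F. Stack=[( T] ptr=10 lookahead=) remaining=[) $]
Step 23: reduce E->T. Stack=[( E] ptr=10 lookahead=) remaining=[) $]
Step 24: shift ). Stack=[( E )] ptr=11 lookahead=$ remaining=[$]
Step 25: reduce F->( E ). Stack=[F] ptr=11 lookahead=$ remaining=[$]
Step 26: reduce T->F. Stack=[T] ptr=11 lookahead=$ remaining=[$]
Step 27: reduce E->T. Stack=[E] ptr=11 lookahead=$ remaining=[$]
Step 28: accept. Stack=[E] ptr=11 lookahead=$ remaining=[$]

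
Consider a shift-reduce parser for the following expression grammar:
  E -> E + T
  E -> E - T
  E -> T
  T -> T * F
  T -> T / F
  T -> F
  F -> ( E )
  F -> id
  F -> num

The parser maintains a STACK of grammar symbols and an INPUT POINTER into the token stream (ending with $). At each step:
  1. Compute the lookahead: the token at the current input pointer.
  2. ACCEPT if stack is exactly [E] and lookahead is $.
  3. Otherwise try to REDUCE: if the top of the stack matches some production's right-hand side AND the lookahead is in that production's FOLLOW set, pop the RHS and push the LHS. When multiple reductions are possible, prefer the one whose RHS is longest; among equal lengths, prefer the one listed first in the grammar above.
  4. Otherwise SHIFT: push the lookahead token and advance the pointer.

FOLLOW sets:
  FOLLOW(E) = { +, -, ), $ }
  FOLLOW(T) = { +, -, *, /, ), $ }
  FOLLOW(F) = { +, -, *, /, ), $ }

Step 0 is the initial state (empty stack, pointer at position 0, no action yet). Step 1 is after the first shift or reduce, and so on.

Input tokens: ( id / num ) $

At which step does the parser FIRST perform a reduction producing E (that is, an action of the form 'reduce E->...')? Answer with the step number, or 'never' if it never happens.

Answer: 9

Derivation:
Step 1: shift (. Stack=[(] ptr=1 lookahead=id remaining=[id / num ) $]
Step 2: shift id. Stack=[( id] ptr=2 lookahead=/ remaining=[/ num ) $]
Step 3: reduce F->id. Stack=[( F] ptr=2 lookahead=/ remaining=[/ num ) $]
Step 4: reduce T->F. Stack=[( T] ptr=2 lookahead=/ remaining=[/ num ) $]
Step 5: shift /. Stack=[( T /] ptr=3 lookahead=num remaining=[num ) $]
Step 6: shift num. Stack=[( T / num] ptr=4 lookahead=) remaining=[) $]
Step 7: reduce F->num. Stack=[( T / F] ptr=4 lookahead=) remaining=[) $]
Step 8: reduce T->T / F. Stack=[( T] ptr=4 lookahead=) remaining=[) $]
Step 9: reduce E->T. Stack=[( E] ptr=4 lookahead=) remaining=[) $]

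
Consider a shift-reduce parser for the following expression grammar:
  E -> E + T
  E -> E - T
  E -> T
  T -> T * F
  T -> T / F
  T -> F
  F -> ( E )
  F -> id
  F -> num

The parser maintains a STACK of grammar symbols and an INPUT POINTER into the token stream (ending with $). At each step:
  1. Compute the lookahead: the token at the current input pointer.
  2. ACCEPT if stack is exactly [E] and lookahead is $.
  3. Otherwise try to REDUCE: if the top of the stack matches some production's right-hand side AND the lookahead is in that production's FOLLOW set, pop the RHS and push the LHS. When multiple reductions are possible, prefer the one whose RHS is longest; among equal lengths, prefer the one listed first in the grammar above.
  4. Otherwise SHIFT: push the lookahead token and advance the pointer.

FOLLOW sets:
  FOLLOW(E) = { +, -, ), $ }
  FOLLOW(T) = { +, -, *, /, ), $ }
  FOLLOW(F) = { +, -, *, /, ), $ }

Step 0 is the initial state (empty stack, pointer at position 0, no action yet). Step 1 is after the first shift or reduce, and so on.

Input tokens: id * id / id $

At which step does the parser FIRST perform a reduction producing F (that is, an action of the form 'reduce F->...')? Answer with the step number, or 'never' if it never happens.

Answer: 2

Derivation:
Step 1: shift id. Stack=[id] ptr=1 lookahead=* remaining=[* id / id $]
Step 2: reduce F->id. Stack=[F] ptr=1 lookahead=* remaining=[* id / id $]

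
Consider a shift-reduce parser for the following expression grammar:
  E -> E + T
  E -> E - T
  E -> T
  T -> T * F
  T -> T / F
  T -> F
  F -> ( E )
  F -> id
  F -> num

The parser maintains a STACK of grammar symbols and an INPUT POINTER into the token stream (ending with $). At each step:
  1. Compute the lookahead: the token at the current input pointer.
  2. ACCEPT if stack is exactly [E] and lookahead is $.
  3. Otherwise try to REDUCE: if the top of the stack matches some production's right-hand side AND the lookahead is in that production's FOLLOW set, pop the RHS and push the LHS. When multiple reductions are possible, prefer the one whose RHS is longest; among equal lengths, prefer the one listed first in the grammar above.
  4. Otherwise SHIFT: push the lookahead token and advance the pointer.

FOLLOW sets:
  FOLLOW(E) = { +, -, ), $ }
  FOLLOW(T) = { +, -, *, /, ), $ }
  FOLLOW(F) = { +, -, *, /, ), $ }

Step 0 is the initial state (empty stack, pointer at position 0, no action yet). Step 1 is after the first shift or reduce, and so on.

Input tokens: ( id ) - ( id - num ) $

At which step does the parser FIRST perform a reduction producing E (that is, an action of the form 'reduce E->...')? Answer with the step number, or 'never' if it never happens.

Answer: 5

Derivation:
Step 1: shift (. Stack=[(] ptr=1 lookahead=id remaining=[id ) - ( id - num ) $]
Step 2: shift id. Stack=[( id] ptr=2 lookahead=) remaining=[) - ( id - num ) $]
Step 3: reduce F->id. Stack=[( F] ptr=2 lookahead=) remaining=[) - ( id - num ) $]
Step 4: reduce T->F. Stack=[( T] ptr=2 lookahead=) remaining=[) - ( id - num ) $]
Step 5: reduce E->T. Stack=[( E] ptr=2 lookahead=) remaining=[) - ( id - num ) $]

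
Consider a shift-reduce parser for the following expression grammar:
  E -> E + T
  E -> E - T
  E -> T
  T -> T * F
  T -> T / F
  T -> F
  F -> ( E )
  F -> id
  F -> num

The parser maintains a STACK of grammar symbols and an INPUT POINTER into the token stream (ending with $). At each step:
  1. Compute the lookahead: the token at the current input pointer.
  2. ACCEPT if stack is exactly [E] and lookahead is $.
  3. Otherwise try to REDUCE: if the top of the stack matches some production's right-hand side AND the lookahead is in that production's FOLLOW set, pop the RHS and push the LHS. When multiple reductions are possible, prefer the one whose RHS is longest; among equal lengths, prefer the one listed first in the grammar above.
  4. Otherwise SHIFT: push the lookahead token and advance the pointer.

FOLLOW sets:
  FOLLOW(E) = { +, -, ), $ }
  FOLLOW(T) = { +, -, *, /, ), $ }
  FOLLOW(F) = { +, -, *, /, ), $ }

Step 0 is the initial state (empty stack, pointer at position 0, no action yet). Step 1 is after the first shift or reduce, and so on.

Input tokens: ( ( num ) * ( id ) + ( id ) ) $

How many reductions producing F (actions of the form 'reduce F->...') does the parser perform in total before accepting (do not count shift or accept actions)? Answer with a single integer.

Step 1: shift (. Stack=[(] ptr=1 lookahead=( remaining=[( num ) * ( id ) + ( id ) ) $]
Step 2: shift (. Stack=[( (] ptr=2 lookahead=num remaining=[num ) * ( id ) + ( id ) ) $]
Step 3: shift num. Stack=[( ( num] ptr=3 lookahead=) remaining=[) * ( id ) + ( id ) ) $]
Step 4: reduce F->num. Stack=[( ( F] ptr=3 lookahead=) remaining=[) * ( id ) + ( id ) ) $]
Step 5: reduce T->F. Stack=[( ( T] ptr=3 lookahead=) remaining=[) * ( id ) + ( id ) ) $]
Step 6: reduce E->T. Stack=[( ( E] ptr=3 lookahead=) remaining=[) * ( id ) + ( id ) ) $]
Step 7: shift ). Stack=[( ( E )] ptr=4 lookahead=* remaining=[* ( id ) + ( id ) ) $]
Step 8: reduce F->( E ). Stack=[( F] ptr=4 lookahead=* remaining=[* ( id ) + ( id ) ) $]
Step 9: reduce T->F. Stack=[( T] ptr=4 lookahead=* remaining=[* ( id ) + ( id ) ) $]
Step 10: shift *. Stack=[( T *] ptr=5 lookahead=( remaining=[( id ) + ( id ) ) $]
Step 11: shift (. Stack=[( T * (] ptr=6 lookahead=id remaining=[id ) + ( id ) ) $]
Step 12: shift id. Stack=[( T * ( id] ptr=7 lookahead=) remaining=[) + ( id ) ) $]
Step 13: reduce F->id. Stack=[( T * ( F] ptr=7 lookahead=) remaining=[) + ( id ) ) $]
Step 14: reduce T->F. Stack=[( T * ( T] ptr=7 lookahead=) remaining=[) + ( id ) ) $]
Step 15: reduce E->T. Stack=[( T * ( E] ptr=7 lookahead=) remaining=[) + ( id ) ) $]
Step 16: shift ). Stack=[( T * ( E )] ptr=8 lookahead=+ remaining=[+ ( id ) ) $]
Step 17: reduce F->( E ). Stack=[( T * F] ptr=8 lookahead=+ remaining=[+ ( id ) ) $]
Step 18: reduce T->T * F. Stack=[( T] ptr=8 lookahead=+ remaining=[+ ( id ) ) $]
Step 19: reduce E->T. Stack=[( E] ptr=8 lookahead=+ remaining=[+ ( id ) ) $]
Step 20: shift +. Stack=[( E +] ptr=9 lookahead=( remaining=[( id ) ) $]
Step 21: shift (. Stack=[( E + (] ptr=10 lookahead=id remaining=[id ) ) $]
Step 22: shift id. Stack=[( E + ( id] ptr=11 lookahead=) remaining=[) ) $]
Step 23: reduce F->id. Stack=[( E + ( F] ptr=11 lookahead=) remaining=[) ) $]
Step 24: reduce T->F. Stack=[( E + ( T] ptr=11 lookahead=) remaining=[) ) $]
Step 25: reduce E->T. Stack=[( E + ( E] ptr=11 lookahead=) remaining=[) ) $]
Step 26: shift ). Stack=[( E + ( E )] ptr=12 lookahead=) remaining=[) $]
Step 27: reduce F->( E ). Stack=[( E + F] ptr=12 lookahead=) remaining=[) $]
Step 28: reduce T->F. Stack=[( E + T] ptr=12 lookahead=) remaining=[) $]
Step 29: reduce E->E + T. Stack=[( E] ptr=12 lookahead=) remaining=[) $]
Step 30: shift ). Stack=[( E )] ptr=13 lookahead=$ remaining=[$]
Step 31: reduce F->( E ). Stack=[F] ptr=13 lookahead=$ remaining=[$]
Step 32: reduce T->F. Stack=[T] ptr=13 lookahead=$ remaining=[$]
Step 33: reduce E->T. Stack=[E] ptr=13 lookahead=$ remaining=[$]
Step 34: accept. Stack=[E] ptr=13 lookahead=$ remaining=[$]

Answer: 7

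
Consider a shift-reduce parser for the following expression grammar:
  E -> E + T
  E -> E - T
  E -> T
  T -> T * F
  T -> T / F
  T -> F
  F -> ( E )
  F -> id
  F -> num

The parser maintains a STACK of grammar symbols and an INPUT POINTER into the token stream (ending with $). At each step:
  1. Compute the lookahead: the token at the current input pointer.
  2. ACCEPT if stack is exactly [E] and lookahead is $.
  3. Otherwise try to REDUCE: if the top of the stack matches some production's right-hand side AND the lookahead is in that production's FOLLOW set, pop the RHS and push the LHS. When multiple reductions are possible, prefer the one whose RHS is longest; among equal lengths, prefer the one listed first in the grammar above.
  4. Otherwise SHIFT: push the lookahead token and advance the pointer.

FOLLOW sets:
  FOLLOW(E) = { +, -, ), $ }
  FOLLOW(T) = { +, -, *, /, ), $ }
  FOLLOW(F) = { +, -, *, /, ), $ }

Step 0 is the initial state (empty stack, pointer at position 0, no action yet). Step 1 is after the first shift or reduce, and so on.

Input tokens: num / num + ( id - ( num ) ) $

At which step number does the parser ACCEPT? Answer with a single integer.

Step 1: shift num. Stack=[num] ptr=1 lookahead=/ remaining=[/ num + ( id - ( num ) ) $]
Step 2: reduce F->num. Stack=[F] ptr=1 lookahead=/ remaining=[/ num + ( id - ( num ) ) $]
Step 3: reduce T->F. Stack=[T] ptr=1 lookahead=/ remaining=[/ num + ( id - ( num ) ) $]
Step 4: shift /. Stack=[T /] ptr=2 lookahead=num remaining=[num + ( id - ( num ) ) $]
Step 5: shift num. Stack=[T / num] ptr=3 lookahead=+ remaining=[+ ( id - ( num ) ) $]
Step 6: reduce F->num. Stack=[T / F] ptr=3 lookahead=+ remaining=[+ ( id - ( num ) ) $]
Step 7: reduce T->T / F. Stack=[T] ptr=3 lookahead=+ remaining=[+ ( id - ( num ) ) $]
Step 8: reduce E->T. Stack=[E] ptr=3 lookahead=+ remaining=[+ ( id - ( num ) ) $]
Step 9: shift +. Stack=[E +] ptr=4 lookahead=( remaining=[( id - ( num ) ) $]
Step 10: shift (. Stack=[E + (] ptr=5 lookahead=id remaining=[id - ( num ) ) $]
Step 11: shift id. Stack=[E + ( id] ptr=6 lookahead=- remaining=[- ( num ) ) $]
Step 12: reduce F->id. Stack=[E + ( F] ptr=6 lookahead=- remaining=[- ( num ) ) $]
Step 13: reduce T->F. Stack=[E + ( T] ptr=6 lookahead=- remaining=[- ( num ) ) $]
Step 14: reduce E->T. Stack=[E + ( E] ptr=6 lookahead=- remaining=[- ( num ) ) $]
Step 15: shift -. Stack=[E + ( E -] ptr=7 lookahead=( remaining=[( num ) ) $]
Step 16: shift (. Stack=[E + ( E - (] ptr=8 lookahead=num remaining=[num ) ) $]
Step 17: shift num. Stack=[E + ( E - ( num] ptr=9 lookahead=) remaining=[) ) $]
Step 18: reduce F->num. Stack=[E + ( E - ( F] ptr=9 lookahead=) remaining=[) ) $]
Step 19: reduce T->F. Stack=[E + ( E - ( T] ptr=9 lookahead=) remaining=[) ) $]
Step 20: reduce E->T. Stack=[E + ( E - ( E] ptr=9 lookahead=) remaining=[) ) $]
Step 21: shift ). Stack=[E + ( E - ( E )] ptr=10 lookahead=) remaining=[) $]
Step 22: reduce F->( E ). Stack=[E + ( E - F] ptr=10 lookahead=) remaining=[) $]
Step 23: reduce T->F. Stack=[E + ( E - T] ptr=10 lookahead=) remaining=[) $]
Step 24: reduce E->E - T. Stack=[E + ( E] ptr=10 lookahead=) remaining=[) $]
Step 25: shift ). Stack=[E + ( E )] ptr=11 lookahead=$ remaining=[$]
Step 26: reduce F->( E ). Stack=[E + F] ptr=11 lookahead=$ remaining=[$]
Step 27: reduce T->F. Stack=[E + T] ptr=11 lookahead=$ remaining=[$]
Step 28: reduce E->E + T. Stack=[E] ptr=11 lookahead=$ remaining=[$]
Step 29: accept. Stack=[E] ptr=11 lookahead=$ remaining=[$]

Answer: 29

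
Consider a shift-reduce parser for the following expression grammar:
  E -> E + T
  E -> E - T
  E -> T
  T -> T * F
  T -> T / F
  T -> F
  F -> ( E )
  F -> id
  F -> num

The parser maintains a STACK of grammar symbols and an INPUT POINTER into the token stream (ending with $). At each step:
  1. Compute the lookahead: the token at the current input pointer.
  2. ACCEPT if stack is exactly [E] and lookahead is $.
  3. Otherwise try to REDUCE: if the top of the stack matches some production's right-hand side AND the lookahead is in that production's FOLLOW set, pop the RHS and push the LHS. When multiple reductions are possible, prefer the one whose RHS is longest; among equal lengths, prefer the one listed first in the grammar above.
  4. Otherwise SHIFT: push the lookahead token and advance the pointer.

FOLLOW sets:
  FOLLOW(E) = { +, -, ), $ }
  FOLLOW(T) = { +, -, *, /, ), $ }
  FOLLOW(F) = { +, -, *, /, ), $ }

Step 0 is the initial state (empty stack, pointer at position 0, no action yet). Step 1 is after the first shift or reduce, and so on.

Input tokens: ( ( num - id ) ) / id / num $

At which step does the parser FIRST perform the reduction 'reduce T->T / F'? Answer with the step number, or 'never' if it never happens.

Step 1: shift (. Stack=[(] ptr=1 lookahead=( remaining=[( num - id ) ) / id / num $]
Step 2: shift (. Stack=[( (] ptr=2 lookahead=num remaining=[num - id ) ) / id / num $]
Step 3: shift num. Stack=[( ( num] ptr=3 lookahead=- remaining=[- id ) ) / id / num $]
Step 4: reduce F->num. Stack=[( ( F] ptr=3 lookahead=- remaining=[- id ) ) / id / num $]
Step 5: reduce T->F. Stack=[( ( T] ptr=3 lookahead=- remaining=[- id ) ) / id / num $]
Step 6: reduce E->T. Stack=[( ( E] ptr=3 lookahead=- remaining=[- id ) ) / id / num $]
Step 7: shift -. Stack=[( ( E -] ptr=4 lookahead=id remaining=[id ) ) / id / num $]
Step 8: shift id. Stack=[( ( E - id] ptr=5 lookahead=) remaining=[) ) / id / num $]
Step 9: reduce F->id. Stack=[( ( E - F] ptr=5 lookahead=) remaining=[) ) / id / num $]
Step 10: reduce T->F. Stack=[( ( E - T] ptr=5 lookahead=) remaining=[) ) / id / num $]
Step 11: reduce E->E - T. Stack=[( ( E] ptr=5 lookahead=) remaining=[) ) / id / num $]
Step 12: shift ). Stack=[( ( E )] ptr=6 lookahead=) remaining=[) / id / num $]
Step 13: reduce F->( E ). Stack=[( F] ptr=6 lookahead=) remaining=[) / id / num $]
Step 14: reduce T->F. Stack=[( T] ptr=6 lookahead=) remaining=[) / id / num $]
Step 15: reduce E->T. Stack=[( E] ptr=6 lookahead=) remaining=[) / id / num $]
Step 16: shift ). Stack=[( E )] ptr=7 lookahead=/ remaining=[/ id / num $]
Step 17: reduce F->( E ). Stack=[F] ptr=7 lookahead=/ remaining=[/ id / num $]
Step 18: reduce T->F. Stack=[T] ptr=7 lookahead=/ remaining=[/ id / num $]
Step 19: shift /. Stack=[T /] ptr=8 lookahead=id remaining=[id / num $]
Step 20: shift id. Stack=[T / id] ptr=9 lookahead=/ remaining=[/ num $]
Step 21: reduce F->id. Stack=[T / F] ptr=9 lookahead=/ remaining=[/ num $]
Step 22: reduce T->T / F. Stack=[T] ptr=9 lookahead=/ remaining=[/ num $]

Answer: 22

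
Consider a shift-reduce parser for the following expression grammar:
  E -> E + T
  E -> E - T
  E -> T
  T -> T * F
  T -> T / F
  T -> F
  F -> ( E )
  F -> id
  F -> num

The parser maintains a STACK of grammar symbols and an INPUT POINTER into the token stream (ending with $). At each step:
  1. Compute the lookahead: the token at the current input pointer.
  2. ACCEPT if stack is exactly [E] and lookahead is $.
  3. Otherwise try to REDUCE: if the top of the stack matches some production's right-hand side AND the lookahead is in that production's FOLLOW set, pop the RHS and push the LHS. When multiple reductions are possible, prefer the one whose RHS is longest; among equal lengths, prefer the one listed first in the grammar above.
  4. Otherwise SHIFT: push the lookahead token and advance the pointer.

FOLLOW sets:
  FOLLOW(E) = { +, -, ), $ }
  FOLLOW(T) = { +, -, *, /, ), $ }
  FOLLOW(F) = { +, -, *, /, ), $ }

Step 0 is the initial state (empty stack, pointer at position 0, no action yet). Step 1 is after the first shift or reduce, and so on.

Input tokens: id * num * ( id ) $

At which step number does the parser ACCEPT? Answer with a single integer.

Answer: 18

Derivation:
Step 1: shift id. Stack=[id] ptr=1 lookahead=* remaining=[* num * ( id ) $]
Step 2: reduce F->id. Stack=[F] ptr=1 lookahead=* remaining=[* num * ( id ) $]
Step 3: reduce T->F. Stack=[T] ptr=1 lookahead=* remaining=[* num * ( id ) $]
Step 4: shift *. Stack=[T *] ptr=2 lookahead=num remaining=[num * ( id ) $]
Step 5: shift num. Stack=[T * num] ptr=3 lookahead=* remaining=[* ( id ) $]
Step 6: reduce F->num. Stack=[T * F] ptr=3 lookahead=* remaining=[* ( id ) $]
Step 7: reduce T->T * F. Stack=[T] ptr=3 lookahead=* remaining=[* ( id ) $]
Step 8: shift *. Stack=[T *] ptr=4 lookahead=( remaining=[( id ) $]
Step 9: shift (. Stack=[T * (] ptr=5 lookahead=id remaining=[id ) $]
Step 10: shift id. Stack=[T * ( id] ptr=6 lookahead=) remaining=[) $]
Step 11: reduce F->id. Stack=[T * ( F] ptr=6 lookahead=) remaining=[) $]
Step 12: reduce T->F. Stack=[T * ( T] ptr=6 lookahead=) remaining=[) $]
Step 13: reduce E->T. Stack=[T * ( E] ptr=6 lookahead=) remaining=[) $]
Step 14: shift ). Stack=[T * ( E )] ptr=7 lookahead=$ remaining=[$]
Step 15: reduce F->( E ). Stack=[T * F] ptr=7 lookahead=$ remaining=[$]
Step 16: reduce T->T * F. Stack=[T] ptr=7 lookahead=$ remaining=[$]
Step 17: reduce E->T. Stack=[E] ptr=7 lookahead=$ remaining=[$]
Step 18: accept. Stack=[E] ptr=7 lookahead=$ remaining=[$]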